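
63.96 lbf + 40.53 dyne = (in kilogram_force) 29.01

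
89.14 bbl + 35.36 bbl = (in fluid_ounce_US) 6.693e+05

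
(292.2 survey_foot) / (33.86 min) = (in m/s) 0.04384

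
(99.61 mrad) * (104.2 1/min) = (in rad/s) 0.173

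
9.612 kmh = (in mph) 5.973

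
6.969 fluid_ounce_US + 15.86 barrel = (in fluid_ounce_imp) 8.875e+04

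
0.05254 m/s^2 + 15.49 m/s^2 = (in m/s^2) 15.54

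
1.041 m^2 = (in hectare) 0.0001041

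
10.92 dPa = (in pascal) 1.092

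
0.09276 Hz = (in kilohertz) 9.276e-05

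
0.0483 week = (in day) 0.3381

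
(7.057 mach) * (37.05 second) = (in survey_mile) 55.32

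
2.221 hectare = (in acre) 5.488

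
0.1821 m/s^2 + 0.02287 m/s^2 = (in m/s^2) 0.205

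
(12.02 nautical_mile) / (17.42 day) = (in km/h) 0.05325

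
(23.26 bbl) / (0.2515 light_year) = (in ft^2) 1.673e-14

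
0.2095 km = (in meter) 209.5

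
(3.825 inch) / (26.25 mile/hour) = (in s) 0.008279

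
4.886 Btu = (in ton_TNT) 1.232e-06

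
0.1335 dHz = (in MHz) 1.335e-08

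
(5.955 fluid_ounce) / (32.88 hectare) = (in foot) 1.757e-09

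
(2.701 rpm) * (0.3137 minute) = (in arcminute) 1.83e+04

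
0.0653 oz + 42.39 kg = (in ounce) 1495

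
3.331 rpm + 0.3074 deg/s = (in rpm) 3.382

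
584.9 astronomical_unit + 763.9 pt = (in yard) 9.569e+13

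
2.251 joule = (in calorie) 0.538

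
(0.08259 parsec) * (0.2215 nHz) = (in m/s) 5.645e+05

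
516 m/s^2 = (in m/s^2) 516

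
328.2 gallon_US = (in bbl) 7.814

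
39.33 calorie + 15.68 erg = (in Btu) 0.156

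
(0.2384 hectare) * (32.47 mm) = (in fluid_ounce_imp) 2.724e+06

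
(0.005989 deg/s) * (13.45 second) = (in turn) 0.0002238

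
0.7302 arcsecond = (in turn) 5.634e-07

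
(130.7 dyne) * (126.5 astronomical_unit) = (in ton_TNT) 5.912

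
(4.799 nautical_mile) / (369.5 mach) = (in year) 2.24e-09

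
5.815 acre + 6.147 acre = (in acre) 11.96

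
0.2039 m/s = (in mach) 0.0005988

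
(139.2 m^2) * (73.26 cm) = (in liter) 1.02e+05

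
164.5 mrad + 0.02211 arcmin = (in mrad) 164.5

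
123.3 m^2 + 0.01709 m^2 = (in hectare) 0.01233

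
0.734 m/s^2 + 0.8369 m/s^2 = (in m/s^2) 1.571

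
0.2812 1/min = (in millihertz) 4.687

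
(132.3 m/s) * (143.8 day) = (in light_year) 1.737e-07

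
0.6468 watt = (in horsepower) 0.0008674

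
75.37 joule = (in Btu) 0.07144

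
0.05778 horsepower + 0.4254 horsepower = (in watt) 360.3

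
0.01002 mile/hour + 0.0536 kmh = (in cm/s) 1.937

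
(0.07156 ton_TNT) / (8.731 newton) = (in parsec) 1.111e-09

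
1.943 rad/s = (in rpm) 18.55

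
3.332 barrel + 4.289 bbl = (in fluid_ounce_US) 4.097e+04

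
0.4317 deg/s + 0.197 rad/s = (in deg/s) 11.72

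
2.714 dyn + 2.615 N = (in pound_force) 0.5879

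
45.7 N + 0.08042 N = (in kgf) 4.668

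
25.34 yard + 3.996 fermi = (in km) 0.02317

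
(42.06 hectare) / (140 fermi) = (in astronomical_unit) 2.008e+07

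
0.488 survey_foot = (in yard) 0.1627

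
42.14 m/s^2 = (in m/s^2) 42.14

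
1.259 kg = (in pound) 2.776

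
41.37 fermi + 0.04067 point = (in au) 9.591e-17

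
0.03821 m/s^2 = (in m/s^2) 0.03821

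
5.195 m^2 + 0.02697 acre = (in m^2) 114.3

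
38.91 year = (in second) 1.227e+09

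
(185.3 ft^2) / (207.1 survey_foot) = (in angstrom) 2.727e+09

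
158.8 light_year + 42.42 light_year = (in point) 5.396e+21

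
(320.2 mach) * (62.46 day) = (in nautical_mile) 3.177e+08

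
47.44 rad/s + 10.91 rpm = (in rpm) 463.9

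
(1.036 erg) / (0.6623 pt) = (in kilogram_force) 4.522e-05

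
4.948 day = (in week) 0.7069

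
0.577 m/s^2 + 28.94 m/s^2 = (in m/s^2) 29.52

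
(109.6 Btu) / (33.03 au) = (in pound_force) 5.261e-09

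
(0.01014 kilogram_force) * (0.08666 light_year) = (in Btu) 7.727e+10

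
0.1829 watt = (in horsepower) 0.0002453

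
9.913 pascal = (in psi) 0.001438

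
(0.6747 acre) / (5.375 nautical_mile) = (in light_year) 2.899e-17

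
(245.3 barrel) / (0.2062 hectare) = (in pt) 53.61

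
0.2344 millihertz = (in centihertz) 0.02344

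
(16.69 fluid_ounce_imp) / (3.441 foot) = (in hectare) 4.521e-08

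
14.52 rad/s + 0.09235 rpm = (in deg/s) 832.5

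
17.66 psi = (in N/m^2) 1.218e+05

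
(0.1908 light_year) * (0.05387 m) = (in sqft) 1.047e+15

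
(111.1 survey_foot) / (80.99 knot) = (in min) 0.01355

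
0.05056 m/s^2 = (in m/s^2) 0.05056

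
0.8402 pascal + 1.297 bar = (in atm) 1.28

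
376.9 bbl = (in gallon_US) 1.583e+04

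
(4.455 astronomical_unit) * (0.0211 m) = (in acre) 3.475e+06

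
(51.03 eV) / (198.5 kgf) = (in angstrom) 4.2e-11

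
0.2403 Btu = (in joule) 253.5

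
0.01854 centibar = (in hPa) 0.1854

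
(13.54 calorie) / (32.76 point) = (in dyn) 4.902e+08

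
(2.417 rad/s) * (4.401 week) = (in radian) 6.433e+06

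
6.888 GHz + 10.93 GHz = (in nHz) 1.782e+19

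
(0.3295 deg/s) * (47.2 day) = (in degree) 1.344e+06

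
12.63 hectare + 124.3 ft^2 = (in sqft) 1.36e+06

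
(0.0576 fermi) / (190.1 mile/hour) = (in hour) 1.883e-22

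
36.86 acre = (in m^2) 1.492e+05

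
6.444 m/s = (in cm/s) 644.4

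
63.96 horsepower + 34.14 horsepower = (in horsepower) 98.1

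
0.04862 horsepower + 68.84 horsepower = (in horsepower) 68.89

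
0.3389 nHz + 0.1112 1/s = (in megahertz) 1.112e-07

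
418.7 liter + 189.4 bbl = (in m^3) 30.53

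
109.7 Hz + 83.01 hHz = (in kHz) 8.411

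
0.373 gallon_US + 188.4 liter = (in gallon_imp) 41.75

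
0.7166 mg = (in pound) 1.58e-06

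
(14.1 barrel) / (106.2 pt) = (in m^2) 59.84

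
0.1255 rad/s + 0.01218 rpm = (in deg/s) 7.264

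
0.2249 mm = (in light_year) 2.377e-20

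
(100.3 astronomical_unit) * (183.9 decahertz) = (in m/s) 2.759e+16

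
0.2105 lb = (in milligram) 9.548e+04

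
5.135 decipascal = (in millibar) 0.005135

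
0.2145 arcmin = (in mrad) 0.0624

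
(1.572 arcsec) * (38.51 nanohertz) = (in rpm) 2.803e-12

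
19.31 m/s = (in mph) 43.2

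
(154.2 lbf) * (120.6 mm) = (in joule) 82.72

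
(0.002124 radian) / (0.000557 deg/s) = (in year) 6.928e-06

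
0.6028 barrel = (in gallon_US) 25.32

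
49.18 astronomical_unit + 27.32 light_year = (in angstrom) 2.585e+27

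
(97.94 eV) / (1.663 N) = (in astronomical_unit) 6.307e-29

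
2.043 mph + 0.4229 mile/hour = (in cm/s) 110.2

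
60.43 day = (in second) 5.221e+06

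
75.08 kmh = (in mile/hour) 46.65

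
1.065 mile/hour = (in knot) 0.9255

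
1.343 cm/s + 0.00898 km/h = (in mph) 0.03562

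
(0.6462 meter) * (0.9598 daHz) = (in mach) 0.01822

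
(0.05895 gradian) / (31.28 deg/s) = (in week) 2.804e-09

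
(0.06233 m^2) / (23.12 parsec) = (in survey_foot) 2.866e-19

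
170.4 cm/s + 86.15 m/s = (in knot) 170.8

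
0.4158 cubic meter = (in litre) 415.8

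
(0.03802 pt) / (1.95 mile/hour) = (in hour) 4.274e-09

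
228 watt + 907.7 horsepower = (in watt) 6.771e+05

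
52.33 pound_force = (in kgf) 23.74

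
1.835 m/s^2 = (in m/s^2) 1.835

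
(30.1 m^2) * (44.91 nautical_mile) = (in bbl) 1.575e+07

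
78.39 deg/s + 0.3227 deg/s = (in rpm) 13.12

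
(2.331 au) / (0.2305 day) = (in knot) 3.404e+07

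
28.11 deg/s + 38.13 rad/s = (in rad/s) 38.62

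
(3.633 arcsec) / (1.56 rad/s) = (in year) 3.58e-13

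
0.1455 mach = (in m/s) 49.54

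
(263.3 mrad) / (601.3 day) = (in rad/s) 5.068e-09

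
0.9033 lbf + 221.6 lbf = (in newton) 989.7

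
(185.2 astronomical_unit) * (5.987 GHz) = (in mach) 4.871e+20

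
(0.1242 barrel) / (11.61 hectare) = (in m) 1.701e-07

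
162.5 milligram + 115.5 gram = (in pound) 0.255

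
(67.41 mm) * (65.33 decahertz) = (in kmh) 158.5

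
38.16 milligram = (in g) 0.03816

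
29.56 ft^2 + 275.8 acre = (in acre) 275.8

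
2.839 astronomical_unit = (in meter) 4.247e+11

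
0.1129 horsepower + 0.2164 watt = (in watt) 84.41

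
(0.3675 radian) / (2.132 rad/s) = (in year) 5.466e-09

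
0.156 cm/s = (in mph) 0.00349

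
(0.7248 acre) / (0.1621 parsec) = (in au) 3.92e-24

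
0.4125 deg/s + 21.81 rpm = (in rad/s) 2.291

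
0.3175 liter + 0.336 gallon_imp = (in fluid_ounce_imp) 64.93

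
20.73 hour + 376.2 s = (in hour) 20.83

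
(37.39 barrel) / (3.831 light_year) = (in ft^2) 1.765e-15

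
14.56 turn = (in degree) 5242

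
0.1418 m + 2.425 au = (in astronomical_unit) 2.425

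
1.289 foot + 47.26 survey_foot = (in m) 14.8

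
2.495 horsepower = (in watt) 1861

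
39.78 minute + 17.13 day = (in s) 1.482e+06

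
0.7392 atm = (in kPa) 74.9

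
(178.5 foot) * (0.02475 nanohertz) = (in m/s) 1.347e-09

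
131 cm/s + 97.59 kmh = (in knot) 55.24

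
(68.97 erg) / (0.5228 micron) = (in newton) 13.19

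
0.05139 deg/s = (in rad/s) 0.0008969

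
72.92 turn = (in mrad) 4.582e+05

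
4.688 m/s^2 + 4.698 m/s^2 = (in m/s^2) 9.386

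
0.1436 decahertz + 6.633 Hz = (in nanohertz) 8.069e+09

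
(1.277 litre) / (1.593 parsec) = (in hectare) 2.598e-24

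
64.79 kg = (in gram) 6.479e+04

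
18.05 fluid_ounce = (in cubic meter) 0.0005338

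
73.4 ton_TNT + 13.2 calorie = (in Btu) 2.911e+08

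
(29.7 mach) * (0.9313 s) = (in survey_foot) 3.09e+04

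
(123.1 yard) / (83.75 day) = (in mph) 3.48e-05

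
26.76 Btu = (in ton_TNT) 6.748e-06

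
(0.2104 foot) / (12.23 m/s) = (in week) 8.67e-09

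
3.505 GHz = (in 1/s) 3.505e+09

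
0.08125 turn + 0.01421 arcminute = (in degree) 29.25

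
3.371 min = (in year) 6.414e-06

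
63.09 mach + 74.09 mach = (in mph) 1.045e+05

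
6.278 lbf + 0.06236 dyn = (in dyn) 2.793e+06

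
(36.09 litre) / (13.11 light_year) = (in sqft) 3.132e-18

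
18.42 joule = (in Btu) 0.01746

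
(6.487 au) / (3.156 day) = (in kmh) 1.281e+07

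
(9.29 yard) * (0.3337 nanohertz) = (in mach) 8.325e-12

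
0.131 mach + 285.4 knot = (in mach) 0.5622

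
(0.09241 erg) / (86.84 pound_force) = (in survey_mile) 1.486e-14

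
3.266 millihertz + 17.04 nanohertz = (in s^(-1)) 0.003266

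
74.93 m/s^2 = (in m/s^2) 74.93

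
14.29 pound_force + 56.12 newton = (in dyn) 1.197e+07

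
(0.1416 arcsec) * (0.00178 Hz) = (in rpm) 1.167e-08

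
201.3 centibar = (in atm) 1.987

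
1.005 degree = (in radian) 0.01754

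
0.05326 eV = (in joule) 8.533e-21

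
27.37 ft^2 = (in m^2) 2.543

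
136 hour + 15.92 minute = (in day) 5.678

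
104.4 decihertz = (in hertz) 10.44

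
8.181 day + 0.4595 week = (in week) 1.628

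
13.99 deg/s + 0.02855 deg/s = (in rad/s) 0.2447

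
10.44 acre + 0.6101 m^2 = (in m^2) 4.225e+04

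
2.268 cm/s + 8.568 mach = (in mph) 6526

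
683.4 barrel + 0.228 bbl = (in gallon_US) 2.871e+04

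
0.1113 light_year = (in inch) 4.146e+16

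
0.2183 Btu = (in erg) 2.303e+09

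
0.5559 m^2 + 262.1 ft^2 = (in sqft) 268.1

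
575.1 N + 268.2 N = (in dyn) 8.433e+07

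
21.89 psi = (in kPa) 150.9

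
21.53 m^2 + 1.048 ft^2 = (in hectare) 0.002163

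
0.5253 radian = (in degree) 30.1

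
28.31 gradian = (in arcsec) 9.172e+04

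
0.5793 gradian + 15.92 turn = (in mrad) 1e+05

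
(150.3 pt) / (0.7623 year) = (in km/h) 7.94e-09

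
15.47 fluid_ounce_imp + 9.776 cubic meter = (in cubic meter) 9.776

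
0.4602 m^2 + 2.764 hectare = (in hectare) 2.764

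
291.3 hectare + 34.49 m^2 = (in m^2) 2.913e+06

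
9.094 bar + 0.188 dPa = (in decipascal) 9.094e+06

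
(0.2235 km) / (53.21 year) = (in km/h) 4.795e-07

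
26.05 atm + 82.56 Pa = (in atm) 26.05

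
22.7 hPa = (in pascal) 2270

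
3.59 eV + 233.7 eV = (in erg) 3.802e-10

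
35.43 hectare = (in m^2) 3.543e+05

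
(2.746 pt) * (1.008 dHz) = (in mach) 2.868e-07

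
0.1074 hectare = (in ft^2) 1.156e+04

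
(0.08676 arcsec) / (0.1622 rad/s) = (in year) 8.223e-14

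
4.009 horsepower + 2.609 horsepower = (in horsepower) 6.618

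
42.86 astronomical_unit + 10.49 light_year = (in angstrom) 9.925e+26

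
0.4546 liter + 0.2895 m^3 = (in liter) 290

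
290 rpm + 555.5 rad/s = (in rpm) 5595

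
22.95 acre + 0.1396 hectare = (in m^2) 9.427e+04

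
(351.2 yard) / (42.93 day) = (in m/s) 8.658e-05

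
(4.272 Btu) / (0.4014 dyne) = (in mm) 1.123e+12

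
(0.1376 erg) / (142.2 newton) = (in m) 9.677e-11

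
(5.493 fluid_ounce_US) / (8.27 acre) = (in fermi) 4.854e+06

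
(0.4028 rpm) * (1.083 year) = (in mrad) 1.441e+09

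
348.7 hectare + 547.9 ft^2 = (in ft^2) 3.753e+07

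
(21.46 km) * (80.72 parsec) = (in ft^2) 5.753e+23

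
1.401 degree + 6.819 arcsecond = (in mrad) 24.49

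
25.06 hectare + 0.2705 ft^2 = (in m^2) 2.506e+05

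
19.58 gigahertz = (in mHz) 1.958e+13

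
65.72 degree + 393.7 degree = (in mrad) 8018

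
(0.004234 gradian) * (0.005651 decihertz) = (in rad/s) 3.758e-08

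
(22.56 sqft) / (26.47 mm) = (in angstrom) 7.918e+11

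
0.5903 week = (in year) 0.01132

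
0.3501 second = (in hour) 9.725e-05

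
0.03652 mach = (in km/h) 44.77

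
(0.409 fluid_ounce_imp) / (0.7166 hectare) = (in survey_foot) 5.32e-09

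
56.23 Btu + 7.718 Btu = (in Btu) 63.95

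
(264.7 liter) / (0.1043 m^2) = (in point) 7194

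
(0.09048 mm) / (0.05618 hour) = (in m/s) 4.474e-07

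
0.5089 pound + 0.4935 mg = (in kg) 0.2308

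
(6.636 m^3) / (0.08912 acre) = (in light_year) 1.945e-18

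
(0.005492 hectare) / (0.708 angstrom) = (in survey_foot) 2.545e+12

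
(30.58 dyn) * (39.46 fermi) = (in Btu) 1.144e-20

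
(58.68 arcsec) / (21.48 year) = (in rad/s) 4.2e-13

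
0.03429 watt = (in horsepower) 4.598e-05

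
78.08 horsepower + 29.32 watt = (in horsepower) 78.12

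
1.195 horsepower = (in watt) 891.1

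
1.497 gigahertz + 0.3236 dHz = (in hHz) 1.497e+07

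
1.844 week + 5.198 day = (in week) 2.587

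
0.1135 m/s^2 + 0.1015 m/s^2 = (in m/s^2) 0.215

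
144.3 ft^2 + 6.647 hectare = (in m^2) 6.648e+04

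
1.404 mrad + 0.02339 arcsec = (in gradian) 0.08939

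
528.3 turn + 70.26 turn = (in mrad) 3.761e+06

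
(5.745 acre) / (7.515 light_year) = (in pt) 9.269e-10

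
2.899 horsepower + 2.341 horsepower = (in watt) 3907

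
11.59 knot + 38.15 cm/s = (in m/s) 6.344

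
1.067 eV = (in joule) 1.71e-19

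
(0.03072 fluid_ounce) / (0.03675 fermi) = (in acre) 6.109e+06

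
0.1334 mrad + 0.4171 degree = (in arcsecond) 1529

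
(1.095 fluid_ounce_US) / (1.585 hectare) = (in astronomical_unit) 1.366e-20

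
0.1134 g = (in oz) 0.004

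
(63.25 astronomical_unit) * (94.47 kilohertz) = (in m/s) 8.939e+17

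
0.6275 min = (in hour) 0.01046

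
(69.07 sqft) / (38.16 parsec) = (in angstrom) 5.45e-08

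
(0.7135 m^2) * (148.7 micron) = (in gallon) 0.02803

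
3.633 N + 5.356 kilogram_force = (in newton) 56.16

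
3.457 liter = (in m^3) 0.003457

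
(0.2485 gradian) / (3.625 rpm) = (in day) 1.19e-07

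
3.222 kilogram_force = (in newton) 31.6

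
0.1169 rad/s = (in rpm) 1.116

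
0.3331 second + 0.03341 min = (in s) 2.338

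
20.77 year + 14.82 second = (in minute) 1.092e+07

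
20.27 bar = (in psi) 294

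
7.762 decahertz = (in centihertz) 7762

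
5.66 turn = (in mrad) 3.556e+04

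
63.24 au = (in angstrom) 9.461e+22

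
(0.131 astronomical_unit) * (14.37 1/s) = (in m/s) 2.816e+11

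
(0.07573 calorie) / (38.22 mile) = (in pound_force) 1.158e-06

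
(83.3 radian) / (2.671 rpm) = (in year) 9.444e-06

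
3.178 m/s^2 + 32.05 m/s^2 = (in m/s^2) 35.23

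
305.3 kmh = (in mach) 0.2491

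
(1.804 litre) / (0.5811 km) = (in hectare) 3.104e-10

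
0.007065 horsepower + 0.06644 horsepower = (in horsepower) 0.07351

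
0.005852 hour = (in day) 0.0002438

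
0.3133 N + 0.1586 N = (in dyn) 4.719e+04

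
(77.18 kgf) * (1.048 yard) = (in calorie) 173.4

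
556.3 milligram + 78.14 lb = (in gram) 3.544e+04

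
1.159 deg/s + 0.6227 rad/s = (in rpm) 6.14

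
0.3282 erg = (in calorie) 7.844e-09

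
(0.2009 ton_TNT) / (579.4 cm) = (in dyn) 1.451e+13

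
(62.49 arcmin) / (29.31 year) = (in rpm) 1.878e-10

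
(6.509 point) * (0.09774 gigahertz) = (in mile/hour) 5.02e+05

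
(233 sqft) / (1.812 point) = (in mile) 21.04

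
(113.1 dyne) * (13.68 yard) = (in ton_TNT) 3.381e-12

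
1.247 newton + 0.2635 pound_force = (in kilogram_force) 0.2467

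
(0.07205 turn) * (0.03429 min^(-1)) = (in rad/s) 0.0002587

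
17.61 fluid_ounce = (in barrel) 0.003276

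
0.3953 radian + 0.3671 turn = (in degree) 154.8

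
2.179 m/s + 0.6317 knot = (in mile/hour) 5.601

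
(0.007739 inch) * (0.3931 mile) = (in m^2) 0.1244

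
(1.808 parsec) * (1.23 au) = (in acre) 2.537e+24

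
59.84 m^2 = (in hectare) 0.005984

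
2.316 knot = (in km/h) 4.289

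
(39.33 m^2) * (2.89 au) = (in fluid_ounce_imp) 5.985e+17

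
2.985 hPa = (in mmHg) 2.239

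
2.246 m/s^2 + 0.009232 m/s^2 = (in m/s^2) 2.255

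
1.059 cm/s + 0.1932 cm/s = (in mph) 0.02801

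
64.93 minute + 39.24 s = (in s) 3935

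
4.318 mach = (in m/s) 1470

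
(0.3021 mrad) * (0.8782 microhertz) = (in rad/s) 2.653e-10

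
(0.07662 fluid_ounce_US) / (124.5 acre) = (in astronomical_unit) 3.006e-23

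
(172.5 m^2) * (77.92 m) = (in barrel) 8.454e+04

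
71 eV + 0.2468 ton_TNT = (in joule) 1.033e+09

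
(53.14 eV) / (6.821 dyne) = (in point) 3.538e-10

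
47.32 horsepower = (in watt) 3.529e+04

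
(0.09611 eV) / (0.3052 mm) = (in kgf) 5.145e-18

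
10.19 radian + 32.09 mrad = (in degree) 585.7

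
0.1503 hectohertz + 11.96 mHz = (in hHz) 0.1504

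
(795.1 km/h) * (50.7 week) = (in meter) 6.772e+09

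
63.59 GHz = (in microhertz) 6.359e+16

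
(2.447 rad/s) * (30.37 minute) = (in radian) 4459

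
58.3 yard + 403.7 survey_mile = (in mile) 403.7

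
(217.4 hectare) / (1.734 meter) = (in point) 3.554e+09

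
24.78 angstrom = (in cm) 2.478e-07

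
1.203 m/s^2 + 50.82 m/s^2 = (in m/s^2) 52.02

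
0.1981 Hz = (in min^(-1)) 11.89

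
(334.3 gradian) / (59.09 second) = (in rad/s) 0.08887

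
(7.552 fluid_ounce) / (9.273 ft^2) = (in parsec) 8.402e-21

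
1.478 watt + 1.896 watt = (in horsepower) 0.004525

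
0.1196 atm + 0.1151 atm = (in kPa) 23.78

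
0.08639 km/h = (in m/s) 0.024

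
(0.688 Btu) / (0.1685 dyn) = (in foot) 1.413e+09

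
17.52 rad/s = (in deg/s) 1004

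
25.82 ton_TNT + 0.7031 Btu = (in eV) 6.743e+29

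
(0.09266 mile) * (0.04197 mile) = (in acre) 2.489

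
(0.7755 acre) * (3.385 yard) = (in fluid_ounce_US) 3.285e+08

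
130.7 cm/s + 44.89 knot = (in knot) 47.43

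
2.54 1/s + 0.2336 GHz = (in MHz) 233.6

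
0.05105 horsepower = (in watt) 38.07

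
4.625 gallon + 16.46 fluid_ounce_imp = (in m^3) 0.01798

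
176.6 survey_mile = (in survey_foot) 9.324e+05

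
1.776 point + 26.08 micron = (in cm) 0.06526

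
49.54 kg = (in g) 4.954e+04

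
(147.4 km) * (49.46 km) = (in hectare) 7.29e+05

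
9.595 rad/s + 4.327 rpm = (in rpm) 95.95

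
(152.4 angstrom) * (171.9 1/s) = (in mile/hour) 5.86e-06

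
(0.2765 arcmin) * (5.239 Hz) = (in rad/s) 0.0004214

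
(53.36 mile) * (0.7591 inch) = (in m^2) 1656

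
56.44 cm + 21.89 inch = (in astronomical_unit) 7.489e-12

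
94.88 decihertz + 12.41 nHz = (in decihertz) 94.88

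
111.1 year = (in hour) 9.732e+05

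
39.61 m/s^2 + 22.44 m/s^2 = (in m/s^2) 62.05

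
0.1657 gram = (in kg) 0.0001657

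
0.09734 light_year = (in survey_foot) 3.021e+15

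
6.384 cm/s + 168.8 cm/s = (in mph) 3.919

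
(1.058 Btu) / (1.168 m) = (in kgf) 97.45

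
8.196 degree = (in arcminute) 491.8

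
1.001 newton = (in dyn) 1.001e+05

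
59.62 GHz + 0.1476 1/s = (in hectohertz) 5.962e+08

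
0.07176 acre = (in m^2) 290.4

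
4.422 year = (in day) 1614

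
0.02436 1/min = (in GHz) 4.06e-13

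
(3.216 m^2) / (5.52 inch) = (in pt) 6.502e+04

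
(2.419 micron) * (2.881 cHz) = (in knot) 1.355e-07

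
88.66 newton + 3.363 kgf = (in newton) 121.6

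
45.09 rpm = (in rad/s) 4.722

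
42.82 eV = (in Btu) 6.503e-21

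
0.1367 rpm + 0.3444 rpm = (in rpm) 0.4811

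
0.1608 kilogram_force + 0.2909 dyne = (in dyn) 1.577e+05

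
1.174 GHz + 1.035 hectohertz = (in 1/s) 1.174e+09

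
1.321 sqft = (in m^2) 0.1227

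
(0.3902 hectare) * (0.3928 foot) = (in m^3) 467.2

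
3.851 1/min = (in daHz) 0.006418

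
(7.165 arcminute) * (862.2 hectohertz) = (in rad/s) 179.7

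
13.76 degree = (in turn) 0.03822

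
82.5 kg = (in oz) 2910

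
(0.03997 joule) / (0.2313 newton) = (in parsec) 5.6e-18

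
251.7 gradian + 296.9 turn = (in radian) 1869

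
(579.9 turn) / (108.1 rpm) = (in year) 1.021e-05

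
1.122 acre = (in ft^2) 4.887e+04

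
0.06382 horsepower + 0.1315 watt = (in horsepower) 0.064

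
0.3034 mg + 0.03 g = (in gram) 0.0303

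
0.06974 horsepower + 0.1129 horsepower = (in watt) 136.2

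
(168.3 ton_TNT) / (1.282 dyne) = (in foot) 1.802e+17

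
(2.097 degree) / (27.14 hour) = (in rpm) 3.577e-06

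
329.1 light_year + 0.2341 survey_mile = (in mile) 1.935e+15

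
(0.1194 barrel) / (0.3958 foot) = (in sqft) 1.694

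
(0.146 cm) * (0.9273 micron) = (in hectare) 1.354e-13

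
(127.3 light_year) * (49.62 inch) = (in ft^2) 1.634e+19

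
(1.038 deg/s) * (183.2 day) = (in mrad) 2.868e+08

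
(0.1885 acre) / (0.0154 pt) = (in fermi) 1.404e+23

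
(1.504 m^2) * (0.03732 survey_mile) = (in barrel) 568.2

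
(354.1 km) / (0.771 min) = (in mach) 22.48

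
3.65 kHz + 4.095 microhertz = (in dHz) 3.65e+04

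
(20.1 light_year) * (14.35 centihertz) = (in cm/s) 2.729e+18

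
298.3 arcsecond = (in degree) 0.08286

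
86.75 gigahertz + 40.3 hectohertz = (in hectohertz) 8.675e+08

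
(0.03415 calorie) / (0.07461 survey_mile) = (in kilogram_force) 0.0001213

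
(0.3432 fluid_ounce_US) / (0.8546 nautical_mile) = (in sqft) 6.903e-08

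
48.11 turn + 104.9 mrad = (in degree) 1.733e+04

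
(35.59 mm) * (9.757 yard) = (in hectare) 3.175e-05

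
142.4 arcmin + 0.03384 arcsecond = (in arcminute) 142.4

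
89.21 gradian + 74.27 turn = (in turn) 74.49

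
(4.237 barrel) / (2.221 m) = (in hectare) 3.033e-05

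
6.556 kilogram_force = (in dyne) 6.429e+06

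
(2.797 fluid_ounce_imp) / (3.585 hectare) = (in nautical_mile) 1.197e-12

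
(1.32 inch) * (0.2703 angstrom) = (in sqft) 9.755e-12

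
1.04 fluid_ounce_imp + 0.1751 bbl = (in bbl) 0.1753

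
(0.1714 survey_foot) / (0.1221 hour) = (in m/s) 0.0001189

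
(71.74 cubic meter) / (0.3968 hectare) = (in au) 1.209e-13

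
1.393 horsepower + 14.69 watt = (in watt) 1053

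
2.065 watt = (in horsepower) 0.002769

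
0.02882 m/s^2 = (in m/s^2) 0.02882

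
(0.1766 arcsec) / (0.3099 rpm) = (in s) 2.638e-05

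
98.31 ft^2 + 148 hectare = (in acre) 365.7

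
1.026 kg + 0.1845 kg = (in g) 1210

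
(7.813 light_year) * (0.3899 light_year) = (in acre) 6.738e+28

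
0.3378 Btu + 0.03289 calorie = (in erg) 3.565e+09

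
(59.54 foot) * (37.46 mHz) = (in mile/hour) 1.521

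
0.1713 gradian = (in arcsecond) 555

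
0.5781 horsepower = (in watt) 431.1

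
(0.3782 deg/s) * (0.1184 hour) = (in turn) 0.4478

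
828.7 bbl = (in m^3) 131.8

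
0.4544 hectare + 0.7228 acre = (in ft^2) 8.04e+04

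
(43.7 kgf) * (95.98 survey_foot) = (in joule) 1.254e+04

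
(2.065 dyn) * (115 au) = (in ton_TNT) 0.08491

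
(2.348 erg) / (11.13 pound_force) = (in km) 4.743e-12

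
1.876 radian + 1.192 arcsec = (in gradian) 119.4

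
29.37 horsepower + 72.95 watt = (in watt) 2.197e+04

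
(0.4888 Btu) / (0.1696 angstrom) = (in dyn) 3.041e+18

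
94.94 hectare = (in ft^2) 1.022e+07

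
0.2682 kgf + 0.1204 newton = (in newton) 2.751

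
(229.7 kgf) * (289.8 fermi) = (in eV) 4.074e+09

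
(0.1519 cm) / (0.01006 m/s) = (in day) 1.748e-06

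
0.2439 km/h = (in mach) 0.000199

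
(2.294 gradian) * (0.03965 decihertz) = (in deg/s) 0.008186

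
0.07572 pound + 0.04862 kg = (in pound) 0.1829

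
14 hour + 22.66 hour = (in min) 2200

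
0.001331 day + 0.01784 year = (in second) 5.627e+05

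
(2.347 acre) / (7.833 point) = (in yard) 3.759e+06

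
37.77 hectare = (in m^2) 3.777e+05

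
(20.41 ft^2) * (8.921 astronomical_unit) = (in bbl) 1.592e+13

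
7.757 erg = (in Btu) 7.352e-10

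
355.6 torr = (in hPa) 474.1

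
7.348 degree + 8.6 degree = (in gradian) 17.72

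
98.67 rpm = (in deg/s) 592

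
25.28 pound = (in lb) 25.28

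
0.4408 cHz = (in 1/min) 0.2645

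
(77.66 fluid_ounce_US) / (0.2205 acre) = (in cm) 0.0002574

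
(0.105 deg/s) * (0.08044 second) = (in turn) 2.346e-05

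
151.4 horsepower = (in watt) 1.129e+05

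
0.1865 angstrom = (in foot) 6.119e-11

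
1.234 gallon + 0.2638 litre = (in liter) 4.935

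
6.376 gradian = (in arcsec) 2.066e+04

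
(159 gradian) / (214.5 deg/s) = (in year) 2.115e-08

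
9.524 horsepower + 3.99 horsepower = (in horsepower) 13.51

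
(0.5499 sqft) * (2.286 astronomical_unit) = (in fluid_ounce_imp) 6.149e+14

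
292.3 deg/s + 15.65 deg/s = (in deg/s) 308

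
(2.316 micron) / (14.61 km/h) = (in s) 5.707e-07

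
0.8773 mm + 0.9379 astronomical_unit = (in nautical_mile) 7.576e+07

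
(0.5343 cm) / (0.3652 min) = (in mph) 0.0005455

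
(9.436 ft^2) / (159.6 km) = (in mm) 0.005493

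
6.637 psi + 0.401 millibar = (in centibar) 45.8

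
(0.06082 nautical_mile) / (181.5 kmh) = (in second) 2.234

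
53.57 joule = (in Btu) 0.05077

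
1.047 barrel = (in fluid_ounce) 5629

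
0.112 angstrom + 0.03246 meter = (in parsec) 1.052e-18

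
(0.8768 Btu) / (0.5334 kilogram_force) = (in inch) 6963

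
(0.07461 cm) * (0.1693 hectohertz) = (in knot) 0.02455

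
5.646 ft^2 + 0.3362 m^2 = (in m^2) 0.8607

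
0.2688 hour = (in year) 3.068e-05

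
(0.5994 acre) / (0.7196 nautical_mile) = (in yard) 1.991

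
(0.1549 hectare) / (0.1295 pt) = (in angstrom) 3.391e+17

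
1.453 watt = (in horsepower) 0.001949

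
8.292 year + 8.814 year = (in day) 6244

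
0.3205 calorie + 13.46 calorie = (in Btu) 0.05465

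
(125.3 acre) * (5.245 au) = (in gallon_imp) 8.752e+19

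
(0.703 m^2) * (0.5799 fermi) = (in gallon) 1.077e-13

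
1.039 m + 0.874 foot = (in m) 1.305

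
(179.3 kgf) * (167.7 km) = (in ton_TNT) 0.07048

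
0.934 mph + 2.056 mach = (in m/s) 700.5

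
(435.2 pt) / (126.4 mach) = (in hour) 9.909e-10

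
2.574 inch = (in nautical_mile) 3.53e-05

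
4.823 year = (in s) 1.521e+08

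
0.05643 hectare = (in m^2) 564.3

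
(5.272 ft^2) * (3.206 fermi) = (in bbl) 9.877e-15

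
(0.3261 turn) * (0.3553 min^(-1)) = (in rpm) 0.1159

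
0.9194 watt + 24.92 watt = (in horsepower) 0.03465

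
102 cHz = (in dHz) 10.2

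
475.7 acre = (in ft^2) 2.072e+07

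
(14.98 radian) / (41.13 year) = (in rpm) 1.103e-07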